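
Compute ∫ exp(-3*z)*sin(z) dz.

Let I denote the integral. Integrate by parts with u = sin(z), dv = exp(-3*z) dz, so v = -exp(-3*z)/3: I = -exp(-3*z)*sin(z)/3 + (1/3)·∫ exp(-3*z)*cos(z) dz.
Apply parts again with u = cos(z), dv = exp(-3*z) dz: ∫ exp(-3*z)*cos(z) dz = -exp(-3*z)*cos(z)/3 − (1/3)·I. Substituting back brings back I: I = -exp(-3*z)*sin(z)/3 - exp(-3*z)*cos(z)/9 − (1/9)·I.
Solving for I: (1 + 1/9)·I equals the remaining terms, so I = (9/10)·(-exp(-3*z)*sin(z)/3 - exp(-3*z)*cos(z)/9).

-3*exp(-3*z)*sin(z)/10 - exp(-3*z)*cos(z)/10 + C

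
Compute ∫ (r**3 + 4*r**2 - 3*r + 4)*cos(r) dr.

r**3*sin(r) + 4*r**2*sin(r) + 3*r**2*cos(r) - 9*r*sin(r) + 8*r*cos(r) - 4*sin(r) - 9*cos(r) + C

Use integration by parts with u = r**3 + 4*r**2 - 3*r + 4, dv = cos(r) dr, so v = sin(r).
Apply parts 3 times (tabular method): alternate signs, differentiate u down to 0, integrate dv up.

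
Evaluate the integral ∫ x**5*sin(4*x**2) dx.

Let u = x², du = 2x dx; rewrite as (1/2)∫ u^2·sin(4u) du.
Now integrate by parts 2 times.

-x**4*cos(4*x**2)/8 + x**2*sin(4*x**2)/16 + cos(4*x**2)/64 + C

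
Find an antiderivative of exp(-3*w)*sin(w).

Let I denote the integral. Integrate by parts with u = sin(w), dv = exp(-3*w) dw, so v = -exp(-3*w)/3: I = -exp(-3*w)*sin(w)/3 + (1/3)·∫ exp(-3*w)*cos(w) dw.
Apply parts again with u = cos(w), dv = exp(-3*w) dw: ∫ exp(-3*w)*cos(w) dw = -exp(-3*w)*cos(w)/3 − (1/3)·I. Substituting back brings back I: I = -exp(-3*w)*sin(w)/3 - exp(-3*w)*cos(w)/9 − (1/9)·I.
Solving for I: (1 + 1/9)·I equals the remaining terms, so I = (9/10)·(-exp(-3*w)*sin(w)/3 - exp(-3*w)*cos(w)/9).

-3*exp(-3*w)*sin(w)/10 - exp(-3*w)*cos(w)/10 + C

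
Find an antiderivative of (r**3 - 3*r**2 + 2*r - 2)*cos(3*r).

r**3*sin(3*r)/3 - r**2*sin(3*r) + r**2*cos(3*r)/3 + 4*r*sin(3*r)/9 - 2*r*cos(3*r)/3 - 4*sin(3*r)/9 + 4*cos(3*r)/27 + C

Use integration by parts with u = r**3 - 3*r**2 + 2*r - 2, dv = cos(3*r) dr, so v = sin(3*r)/3.
Apply parts 3 times (tabular method): alternate signs, differentiate u down to 0, integrate dv up.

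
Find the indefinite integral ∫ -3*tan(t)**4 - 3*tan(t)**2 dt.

Let u = tan(t), so du = (tan(t)**2 + 1) dt.
Rewriting, the integral becomes -3·∫ u^2 du = -3·u^3/3.
Substituting back, u = tan(t).

-tan(t)**3 + C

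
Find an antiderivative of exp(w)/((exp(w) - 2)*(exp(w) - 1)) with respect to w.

log(exp(w) - 2) - log(exp(w) - 1) + C

Let u = e^w, du = e^w dw.
The integral becomes ∫ du/((u-1)(u-2)); decompose into partial fractions.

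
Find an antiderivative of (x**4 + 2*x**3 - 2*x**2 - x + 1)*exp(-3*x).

Use integration by parts with u = x**4 + 2*x**3 - 2*x**2 - x + 1, dv = exp(-3*x) dx, so v = -exp(-3*x)/3.
Apply parts 4 times (tabular method): alternate signs, differentiate u down to 0, integrate dv up.

(-27*x**4 - 90*x**3 - 36*x**2 + 3*x - 26)*exp(-3*x)/81 + C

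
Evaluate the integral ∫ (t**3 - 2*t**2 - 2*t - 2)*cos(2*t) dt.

t**3*sin(2*t)/2 - t**2*sin(2*t) + 3*t**2*cos(2*t)/4 - 7*t*sin(2*t)/4 - t*cos(2*t) - sin(2*t)/2 - 7*cos(2*t)/8 + C

Use integration by parts with u = t**3 - 2*t**2 - 2*t - 2, dv = cos(2*t) dt, so v = sin(2*t)/2.
Apply parts 3 times (tabular method): alternate signs, differentiate u down to 0, integrate dv up.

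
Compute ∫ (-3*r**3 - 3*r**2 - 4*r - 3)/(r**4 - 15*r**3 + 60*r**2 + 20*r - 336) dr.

-1207*log(r - 7)/27 + 783*log(r - 6)/16 - 259*log(r - 4)/36 - 17*log(r + 2)/432 + C

Factor the denominator: (r - 7)*(r - 6)*(r - 4)*(r + 2).
Partial-fraction decomposition: -17/(432*(r + 2)) - 259/(36*(r - 4)) + 783/(16*(r - 6)) - 1207/(27*(r - 7)).
Integrate each term: A/(r−a) contributes A·log|r−a|.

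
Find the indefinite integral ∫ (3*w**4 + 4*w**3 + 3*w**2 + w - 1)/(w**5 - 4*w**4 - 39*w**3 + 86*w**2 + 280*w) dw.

Factor the denominator: w*(w - 7)*(w - 4)*(w + 2)*(w + 5).
Partial-fraction decomposition: 361/(405*(w + 5)) - 25/(324*(w + 2)) - 1075/(648*(w - 4)) + 2182/(567*(w - 7)) - 1/(280*w).
Integrate each term: A/(w−a) contributes A·log|w−a|.

-log(w)/280 + 2182*log(w - 7)/567 - 1075*log(w - 4)/648 - 25*log(w + 2)/324 + 361*log(w + 5)/405 + C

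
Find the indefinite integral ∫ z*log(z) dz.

z**2*log(z)/2 - z**2/4 + C

Use integration by parts with u = log(z), dv = z dz.
Then du = 1/z dz and v = z**2/2.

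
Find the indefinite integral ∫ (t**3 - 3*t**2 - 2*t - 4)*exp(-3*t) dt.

(-9*t**3 + 18*t**2 + 30*t + 46)*exp(-3*t)/27 + C

Use integration by parts with u = t**3 - 3*t**2 - 2*t - 4, dv = exp(-3*t) dt, so v = -exp(-3*t)/3.
Apply parts 3 times (tabular method): alternate signs, differentiate u down to 0, integrate dv up.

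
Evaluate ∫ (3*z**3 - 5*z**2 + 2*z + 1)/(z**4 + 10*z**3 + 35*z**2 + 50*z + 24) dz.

Factor the denominator: (z + 1)*(z + 2)*(z + 3)*(z + 4).
Partial-fraction decomposition: 93/(2*(z + 4)) - 131/(2*(z + 3)) + 47/(2*(z + 2)) - 3/(2*(z + 1)).
Integrate each term: A/(z−a) contributes A·log|z−a|.

-3*log(z + 1)/2 + 47*log(z + 2)/2 - 131*log(z + 3)/2 + 93*log(z + 4)/2 + C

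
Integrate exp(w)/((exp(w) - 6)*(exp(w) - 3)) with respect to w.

Let u = e^w, du = e^w dw.
The integral becomes ∫ du/((u-3)(u-6)); decompose into partial fractions.

log(exp(w) - 6)/3 - log(exp(w) - 3)/3 + C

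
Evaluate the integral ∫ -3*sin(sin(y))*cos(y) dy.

3*cos(sin(y)) + C

Let u = sin(y), so du = (cos(y)) dy.
Rewriting, the integral becomes -3·∫ sin(u) du = -3·-cos(u).
Substituting back, u = sin(y).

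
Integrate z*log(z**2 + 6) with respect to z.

z**2*log(z**2 + 6)/2 - z**2/2 + 3*log(z**2 + 6) + C

Let u = z**2 + 6, so du = (2*z) dz.
The integral becomes (1/2)·∫ log(u) du; integrate by parts with u′=log(u), dv′=du.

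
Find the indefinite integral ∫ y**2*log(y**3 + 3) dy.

y**3*log(y**3 + 3)/3 - y**3/3 + log(y**3 + 3) + C

Let u = y**3 + 3, so du = (3*y**2) dy.
The integral becomes (1/3)·∫ log(u) du; integrate by parts with u′=log(u), dv′=du.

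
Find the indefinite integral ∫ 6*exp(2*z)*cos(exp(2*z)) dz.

Let u = exp(2*z), so du = (2*exp(2*z)) dz.
Rewriting, the integral becomes 3·∫ cos(u) du = 3·sin(u).
Substituting back, u = exp(2*z).

3*sin(exp(2*z)) + C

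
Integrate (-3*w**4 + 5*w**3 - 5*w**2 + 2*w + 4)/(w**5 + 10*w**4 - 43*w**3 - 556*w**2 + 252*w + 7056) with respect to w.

-743*log(w - 6)/1014 + 129*log(w - 4)/605 - 1289*log(w + 6)/30 + 827902*log(w + 7)/20449 - 9173/(143*w + 1001) + C

Factor the denominator: (w - 6)*(w - 4)*(w + 6)*(w + 7)**2.
Partial-fraction decomposition: 827902/(20449*(w + 7)) + 9173/(143*(w + 7)**2) - 1289/(30*(w + 6)) + 129/(605*(w - 4)) - 743/(1014*(w - 6)).
Integrate each term; A/(w−a) gives A·log|w−a|; A/(w−a)² gives −A/(w−a).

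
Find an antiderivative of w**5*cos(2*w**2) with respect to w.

Let u = w², du = 2w dw; rewrite as (1/2)∫ u^2·cos(2u) du.
Now integrate by parts 2 times.

w**4*sin(2*w**2)/4 + w**2*cos(2*w**2)/4 - sin(2*w**2)/8 + C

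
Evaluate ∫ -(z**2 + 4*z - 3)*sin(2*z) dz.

z**2*cos(2*z)/2 - z*sin(2*z)/2 + 2*z*cos(2*z) - sin(2*z) - 7*cos(2*z)/4 + C

Use integration by parts with u = z**2 + 4*z - 3, dv = -sin(2*z) dz, so v = cos(2*z)/2.
Apply parts 2 times (tabular method): alternate signs, differentiate u down to 0, integrate dv up.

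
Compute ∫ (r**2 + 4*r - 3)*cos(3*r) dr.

Use integration by parts with u = r**2 + 4*r - 3, dv = cos(3*r) dr, so v = sin(3*r)/3.
Apply parts 2 times (tabular method): alternate signs, differentiate u down to 0, integrate dv up.

r**2*sin(3*r)/3 + 4*r*sin(3*r)/3 + 2*r*cos(3*r)/9 - 29*sin(3*r)/27 + 4*cos(3*r)/9 + C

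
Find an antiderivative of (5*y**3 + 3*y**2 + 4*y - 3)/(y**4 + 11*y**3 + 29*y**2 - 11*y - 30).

Factor the denominator: (y - 1)*(y + 1)*(y + 5)*(y + 6).
Partial-fraction decomposition: 999/(35*(y + 6)) - 191/(8*(y + 5)) + 9/(40*(y + 1)) + 3/(28*(y - 1)).
Integrate each term: A/(y−a) contributes A·log|y−a|.

3*log(y - 1)/28 + 9*log(y + 1)/40 - 191*log(y + 5)/8 + 999*log(y + 6)/35 + C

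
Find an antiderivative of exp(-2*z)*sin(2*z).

-exp(-2*z)*sin(2*z)/4 - exp(-2*z)*cos(2*z)/4 + C

Let I denote the integral. Integrate by parts with u = sin(2*z), dv = exp(-2*z) dz, so v = -exp(-2*z)/2: I = -exp(-2*z)*sin(2*z)/2 + ∫ exp(-2*z)*cos(2*z) dz.
Apply parts again with u = cos(2*z), dv = exp(-2*z) dz: ∫ exp(-2*z)*cos(2*z) dz = -exp(-2*z)*cos(2*z)/2 − I. Substituting back brings back I: I = -exp(-2*z)*sin(2*z)/2 - exp(-2*z)*cos(2*z)/2 − I.
Solving for I: (1 + 1)·I equals the remaining terms, so I = (1/2)·(-exp(-2*z)*sin(2*z)/2 - exp(-2*z)*cos(2*z)/2).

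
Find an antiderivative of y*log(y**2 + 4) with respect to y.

y**2*log(y**2 + 4)/2 - y**2/2 + 2*log(y**2 + 4) + C

Let u = y**2 + 4, so du = (2*y) dy.
The integral becomes (1/2)·∫ log(u) du; integrate by parts with u′=log(u), dv′=du.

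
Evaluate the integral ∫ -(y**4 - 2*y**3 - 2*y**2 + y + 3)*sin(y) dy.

y**4*cos(y) - 4*y**3*sin(y) - 2*y**3*cos(y) + 6*y**2*sin(y) - 14*y**2*cos(y) + 28*y*sin(y) + 13*y*cos(y) - 13*sin(y) + 31*cos(y) + C

Use integration by parts with u = y**4 - 2*y**3 - 2*y**2 + y + 3, dv = -sin(y) dy, so v = cos(y).
Apply parts 4 times (tabular method): alternate signs, differentiate u down to 0, integrate dv up.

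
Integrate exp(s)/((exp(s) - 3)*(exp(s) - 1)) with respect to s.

Let u = e^s, du = e^s ds.
The integral becomes ∫ du/((u-1)(u-3)); decompose into partial fractions.

log(exp(s) - 3)/2 - log(exp(s) - 1)/2 + C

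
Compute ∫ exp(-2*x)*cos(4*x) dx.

Let I denote the integral. Integrate by parts with u = cos(4*x), dv = exp(-2*x) dx, so v = -exp(-2*x)/2: I = -exp(-2*x)*cos(4*x)/2 − 2·∫ exp(-2*x)*sin(4*x) dx.
Apply parts again with u = sin(4*x), dv = exp(-2*x) dx: ∫ exp(-2*x)*sin(4*x) dx = -exp(-2*x)*sin(4*x)/2 + 2·I. Substituting back brings back I: I = exp(-2*x)*sin(4*x) - exp(-2*x)*cos(4*x)/2 − 4·I.
Solving for I: (1 + 4)·I equals the remaining terms, so I = (1/5)·(exp(-2*x)*sin(4*x) - exp(-2*x)*cos(4*x)/2).

exp(-2*x)*sin(4*x)/5 - exp(-2*x)*cos(4*x)/10 + C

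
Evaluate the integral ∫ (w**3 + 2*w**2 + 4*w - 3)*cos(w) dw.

w**3*sin(w) + 2*w**2*sin(w) + 3*w**2*cos(w) - 2*w*sin(w) + 4*w*cos(w) - 7*sin(w) - 2*cos(w) + C

Use integration by parts with u = w**3 + 2*w**2 + 4*w - 3, dv = cos(w) dw, so v = sin(w).
Apply parts 3 times (tabular method): alternate signs, differentiate u down to 0, integrate dv up.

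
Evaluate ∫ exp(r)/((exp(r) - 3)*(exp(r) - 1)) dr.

Let u = e^r, du = e^r dr.
The integral becomes ∫ du/((u-1)(u-3)); decompose into partial fractions.

log(exp(r) - 3)/2 - log(exp(r) - 1)/2 + C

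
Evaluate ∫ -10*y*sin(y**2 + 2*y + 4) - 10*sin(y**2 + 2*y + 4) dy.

5*cos(y**2 + 2*y + 4) + C

Let u = y**2 + 2*y + 4, so du = (2*y + 2) dy.
Rewriting, the integral becomes -5·∫ sin(u) du = -5·-cos(u).
Substituting back, u = y**2 + 2*y + 4.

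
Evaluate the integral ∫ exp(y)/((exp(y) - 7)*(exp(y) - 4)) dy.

Let u = e^y, du = e^y dy.
The integral becomes ∫ du/((u-4)(u-7)); decompose into partial fractions.

log(exp(y) - 7)/3 - log(exp(y) - 4)/3 + C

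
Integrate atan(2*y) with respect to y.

Use integration by parts with u = arctan(2*y), dv = dy.
Then du = 2/(4*y**2 + 1) dy.

y*atan(2*y) - log(4*y**2 + 1)/4 + C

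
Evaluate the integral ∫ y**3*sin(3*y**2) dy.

-y**2*cos(3*y**2)/6 + sin(3*y**2)/18 + C

Let u = y², du = 2y dy; rewrite as (1/2)∫ u^1·sin(3u) du.
Now integrate by parts 1 time.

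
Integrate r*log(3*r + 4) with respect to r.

r**2*log(3*r + 4)/2 - r**2/4 + 2*r/3 - 8*log(3*r + 4)/9 + C

Use integration by parts with u = log(3*r + 4), dv = r dr.
Then du = 3/(3*r + 4) dr and v = r**2/2.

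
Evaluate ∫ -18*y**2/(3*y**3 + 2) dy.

Let u = 3*y**3 + 2, so du = (9*y**2) dy.
Rewriting, the integral becomes -2·∫ 1/u du = -2·log(u).
Substituting back, u = 3*y**3 + 2.

-2*log(3*y**3 + 2) + C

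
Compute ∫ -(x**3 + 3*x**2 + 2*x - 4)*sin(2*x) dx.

x**3*cos(2*x)/2 - 3*x**2*sin(2*x)/4 + 3*x**2*cos(2*x)/2 - 3*x*sin(2*x)/2 + x*cos(2*x)/4 - sin(2*x)/8 - 11*cos(2*x)/4 + C

Use integration by parts with u = x**3 + 3*x**2 + 2*x - 4, dv = -sin(2*x) dx, so v = cos(2*x)/2.
Apply parts 3 times (tabular method): alternate signs, differentiate u down to 0, integrate dv up.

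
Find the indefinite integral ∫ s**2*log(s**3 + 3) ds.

s**3*log(s**3 + 3)/3 - s**3/3 + log(s**3 + 3) + C

Let u = s**3 + 3, so du = (3*s**2) ds.
The integral becomes (1/3)·∫ log(u) du; integrate by parts with u′=log(u), dv′=du.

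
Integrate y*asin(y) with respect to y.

y**2*asin(y)/2 + y*sqrt(-y**2 + 1)/4 - asin(y)/4 + C

Use integration by parts with u = arcsin(y), dv = y dy.
Then du = 1/sqrt(-y**2 + 1) dy.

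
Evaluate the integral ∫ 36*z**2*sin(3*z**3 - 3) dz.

Let u = 3*z**3 - 3, so du = (9*z**2) dz.
Rewriting, the integral becomes 4·∫ sin(u) du = 4·-cos(u).
Substituting back, u = 3*z**3 - 3.

-4*cos(3*z**3 - 3) + C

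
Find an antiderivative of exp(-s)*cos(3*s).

3*exp(-s)*sin(3*s)/10 - exp(-s)*cos(3*s)/10 + C

Let I denote the integral. Integrate by parts with u = cos(3*s), dv = exp(-s) ds, so v = -exp(-s): I = -exp(-s)*cos(3*s) − 3·∫ exp(-s)*sin(3*s) ds.
Apply parts again with u = sin(3*s), dv = exp(-s) ds: ∫ exp(-s)*sin(3*s) ds = -exp(-s)*sin(3*s) + 3·I. Substituting back brings back I: I = 3*exp(-s)*sin(3*s) - exp(-s)*cos(3*s) − 9·I.
Solving for I: (1 + 9)·I equals the remaining terms, so I = (1/10)·(3*exp(-s)*sin(3*s) - exp(-s)*cos(3*s)).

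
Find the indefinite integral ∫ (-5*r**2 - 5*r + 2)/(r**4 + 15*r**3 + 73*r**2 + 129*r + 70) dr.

Factor the denominator: (r + 1)*(r + 2)*(r + 5)*(r + 7).
Partial-fraction decomposition: 52/(15*(r + 7)) - 49/(12*(r + 5)) + 8/(15*(r + 2)) + 1/(12*(r + 1)).
Integrate each term: A/(r−a) contributes A·log|r−a|.

log(r + 1)/12 + 8*log(r + 2)/15 - 49*log(r + 5)/12 + 52*log(r + 7)/15 + C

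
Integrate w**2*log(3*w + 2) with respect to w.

Use integration by parts with u = log(3*w + 2), dv = w**2 dw.
Then du = 3/(3*w + 2) dw and v = w**3/3.

w**3*log(3*w + 2)/3 - w**3/9 + w**2/9 - 4*w/27 + 8*log(3*w + 2)/81 + C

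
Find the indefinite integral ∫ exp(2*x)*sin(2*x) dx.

exp(2*x)*sin(2*x)/4 - exp(2*x)*cos(2*x)/4 + C

Let I denote the integral. Integrate by parts with u = sin(2*x), dv = exp(2*x) dx, so v = exp(2*x)/2: I = exp(2*x)*sin(2*x)/2 − ∫ exp(2*x)*cos(2*x) dx.
Apply parts again with u = cos(2*x), dv = exp(2*x) dx: ∫ exp(2*x)*cos(2*x) dx = exp(2*x)*cos(2*x)/2 + I. Substituting back brings back I: I = exp(2*x)*sin(2*x)/2 - exp(2*x)*cos(2*x)/2 − I.
Solving for I: (1 + 1)·I equals the remaining terms, so I = (1/2)·(exp(2*x)*sin(2*x)/2 - exp(2*x)*cos(2*x)/2).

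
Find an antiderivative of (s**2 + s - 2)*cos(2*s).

Use integration by parts with u = s**2 + s - 2, dv = cos(2*s) ds, so v = sin(2*s)/2.
Apply parts 2 times (tabular method): alternate signs, differentiate u down to 0, integrate dv up.

s**2*sin(2*s)/2 + s*sin(2*s)/2 + s*cos(2*s)/2 - 5*sin(2*s)/4 + cos(2*s)/4 + C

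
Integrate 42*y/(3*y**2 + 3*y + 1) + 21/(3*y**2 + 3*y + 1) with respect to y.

7*log(3*y**2 + 3*y + 1) + C

Let u = 3*y**2 + 3*y + 1, so du = (6*y + 3) dy.
Rewriting, the integral becomes 7·∫ 1/u du = 7·log(u).
Substituting back, u = 3*y**2 + 3*y + 1.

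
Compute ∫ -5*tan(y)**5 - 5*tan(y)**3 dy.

Let u = tan(y), so du = (tan(y)**2 + 1) dy.
Rewriting, the integral becomes -5·∫ u^3 du = -5·u^4/4.
Substituting back, u = tan(y).

-5*tan(y)**4/4 + C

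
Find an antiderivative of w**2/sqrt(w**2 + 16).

Substitute w = 4·tan(θ), so dw = 4·sec(θ)^2 dθ and the radical becomes sqrt(w**2 + 16) = 4·sec(θ) by the Pythagorean identity.
Integrate the resulting trig expression in θ, then back-substitute tan(θ) = w/4, sec(θ) = sqrt(w**2 + 16)/4 (absorbing any constant into C).

w*sqrt(w**2 + 16)/2 - 8*log(w + sqrt(w**2 + 16)) + C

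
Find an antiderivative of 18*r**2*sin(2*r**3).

-3*cos(2*r**3) + C

Let u = 2*r**3, so du = (6*r**2) dr.
Rewriting, the integral becomes 3·∫ sin(u) du = 3·-cos(u).
Substituting back, u = 2*r**3.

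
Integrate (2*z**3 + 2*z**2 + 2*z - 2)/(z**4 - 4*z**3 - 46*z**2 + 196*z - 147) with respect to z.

199*log(z - 7)/84 - 19*log(z - 3)/20 + log(z - 1)/24 + 151*log(z + 7)/280 + C

Factor the denominator: (z - 7)*(z - 3)*(z - 1)*(z + 7).
Partial-fraction decomposition: 151/(280*(z + 7)) + 1/(24*(z - 1)) - 19/(20*(z - 3)) + 199/(84*(z - 7)).
Integrate each term: A/(z−a) contributes A·log|z−a|.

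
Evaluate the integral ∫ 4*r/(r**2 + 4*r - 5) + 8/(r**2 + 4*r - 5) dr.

2*log(r**2 + 4*r - 5) + C

Let u = r**2 + 4*r - 5, so du = (2*r + 4) dr.
Rewriting, the integral becomes 2·∫ 1/u du = 2·log(u).
Substituting back, u = r**2 + 4*r - 5.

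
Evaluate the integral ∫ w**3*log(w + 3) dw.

Use integration by parts with u = log(w + 3), dv = w**3 dw.
Then du = 1/(w + 3) dw and v = w**4/4.

w**4*log(w + 3)/4 - w**4/16 + w**3/4 - 9*w**2/8 + 27*w/4 - 81*log(w + 3)/4 + C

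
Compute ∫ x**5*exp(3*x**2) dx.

Let u = x², du = 2x dx; rewrite as (1/2)∫ u^2·exp(3u) du.
Now integrate by parts 2 times.

(9*x**4 - 6*x**2 + 2)*exp(3*x**2)/54 + C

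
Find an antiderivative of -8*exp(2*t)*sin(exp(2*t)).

4*cos(exp(2*t)) + C

Let u = exp(2*t), so du = (2*exp(2*t)) dt.
Rewriting, the integral becomes -4·∫ sin(u) du = -4·-cos(u).
Substituting back, u = exp(2*t).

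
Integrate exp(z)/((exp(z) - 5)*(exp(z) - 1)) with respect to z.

Let u = e^z, du = e^z dz.
The integral becomes ∫ du/((u-1)(u-5)); decompose into partial fractions.

log(exp(z) - 5)/4 - log(exp(z) - 1)/4 + C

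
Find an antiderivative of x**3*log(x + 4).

Use integration by parts with u = log(x + 4), dv = x**3 dx.
Then du = 1/(x + 4) dx and v = x**4/4.

x**4*log(x + 4)/4 - x**4/16 + x**3/3 - 2*x**2 + 16*x - 64*log(x + 4) + C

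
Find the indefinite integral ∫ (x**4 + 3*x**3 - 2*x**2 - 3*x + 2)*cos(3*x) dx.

x**4*sin(3*x)/3 + x**3*sin(3*x) + 4*x**3*cos(3*x)/9 - 10*x**2*sin(3*x)/9 + x**2*cos(3*x) - 5*x*sin(3*x)/3 - 20*x*cos(3*x)/27 + 74*sin(3*x)/81 - 5*cos(3*x)/9 + C

Use integration by parts with u = x**4 + 3*x**3 - 2*x**2 - 3*x + 2, dv = cos(3*x) dx, so v = sin(3*x)/3.
Apply parts 4 times (tabular method): alternate signs, differentiate u down to 0, integrate dv up.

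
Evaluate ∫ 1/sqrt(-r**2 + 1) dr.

Substitute r = sin(θ), so dr = cos(θ) dθ and the radical becomes sqrt(-r**2 + 1) = cos(θ) by the Pythagorean identity.
Integrate the resulting trig expression in θ, then back-substitute θ = asin(r), sin(θ) = r, cos(θ) = sqrt(-r**2 + 1) (absorbing any constant into C).

asin(r) + C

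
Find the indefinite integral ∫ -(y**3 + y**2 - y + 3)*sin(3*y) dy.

Use integration by parts with u = y**3 + y**2 - y + 3, dv = -sin(3*y) dy, so v = cos(3*y)/3.
Apply parts 3 times (tabular method): alternate signs, differentiate u down to 0, integrate dv up.

y**3*cos(3*y)/3 - y**2*sin(3*y)/3 + y**2*cos(3*y)/3 - 2*y*sin(3*y)/9 - 5*y*cos(3*y)/9 + 5*sin(3*y)/27 + 25*cos(3*y)/27 + C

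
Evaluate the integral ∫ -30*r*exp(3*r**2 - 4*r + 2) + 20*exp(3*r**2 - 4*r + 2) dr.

-5*exp(3*r**2 - 4*r + 2) + C

Let u = 3*r**2 - 4*r + 2, so du = (6*r - 4) dr.
Rewriting, the integral becomes -5·∫ e^u du = -5·e^u.
Substituting back, u = 3*r**2 - 4*r + 2.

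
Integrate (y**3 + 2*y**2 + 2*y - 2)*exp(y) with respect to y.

Use integration by parts with u = y**3 + 2*y**2 + 2*y - 2, dv = exp(y) dy, so v = exp(y).
Apply parts 3 times (tabular method): alternate signs, differentiate u down to 0, integrate dv up.

(y**3 - y**2 + 4*y - 6)*exp(y) + C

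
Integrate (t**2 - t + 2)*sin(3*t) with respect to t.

Use integration by parts with u = t**2 - t + 2, dv = sin(3*t) dt, so v = -cos(3*t)/3.
Apply parts 2 times (tabular method): alternate signs, differentiate u down to 0, integrate dv up.

-t**2*cos(3*t)/3 + 2*t*sin(3*t)/9 + t*cos(3*t)/3 - sin(3*t)/9 - 16*cos(3*t)/27 + C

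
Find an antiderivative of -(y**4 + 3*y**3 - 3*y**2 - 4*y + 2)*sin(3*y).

Use integration by parts with u = y**4 + 3*y**3 - 3*y**2 - 4*y + 2, dv = -sin(3*y) dy, so v = cos(3*y)/3.
Apply parts 4 times (tabular method): alternate signs, differentiate u down to 0, integrate dv up.

y**4*cos(3*y)/3 - 4*y**3*sin(3*y)/9 + y**3*cos(3*y) - y**2*sin(3*y) - 13*y**2*cos(3*y)/9 + 26*y*sin(3*y)/27 - 2*y*cos(3*y) + 2*sin(3*y)/3 + 80*cos(3*y)/81 + C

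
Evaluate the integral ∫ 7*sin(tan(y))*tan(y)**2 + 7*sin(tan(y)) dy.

Let u = tan(y), so du = (tan(y)**2 + 1) dy.
Rewriting, the integral becomes 7·∫ sin(u) du = 7·-cos(u).
Substituting back, u = tan(y).

-7*cos(tan(y)) + C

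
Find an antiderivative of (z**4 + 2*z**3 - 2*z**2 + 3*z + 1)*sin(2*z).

-z**4*cos(2*z)/2 + z**3*sin(2*z) - z**3*cos(2*z) + 3*z**2*sin(2*z)/2 + 5*z**2*cos(2*z)/2 - 5*z*sin(2*z)/2 - 7*cos(2*z)/4 + C

Use integration by parts with u = z**4 + 2*z**3 - 2*z**2 + 3*z + 1, dv = sin(2*z) dz, so v = -cos(2*z)/2.
Apply parts 4 times (tabular method): alternate signs, differentiate u down to 0, integrate dv up.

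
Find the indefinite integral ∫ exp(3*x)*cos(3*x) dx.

Let I denote the integral. Integrate by parts with u = cos(3*x), dv = exp(3*x) dx, so v = exp(3*x)/3: I = exp(3*x)*cos(3*x)/3 + ∫ exp(3*x)*sin(3*x) dx.
Apply parts again with u = sin(3*x), dv = exp(3*x) dx: ∫ exp(3*x)*sin(3*x) dx = exp(3*x)*sin(3*x)/3 − I. Substituting back brings back I: I = exp(3*x)*sin(3*x)/3 + exp(3*x)*cos(3*x)/3 − I.
Solving for I: (1 + 1)·I equals the remaining terms, so I = (1/2)·(exp(3*x)*sin(3*x)/3 + exp(3*x)*cos(3*x)/3).

exp(3*x)*sin(3*x)/6 + exp(3*x)*cos(3*x)/6 + C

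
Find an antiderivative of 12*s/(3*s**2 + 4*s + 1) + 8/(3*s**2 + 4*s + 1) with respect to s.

2*log(3*s**2 + 4*s + 1) + C

Let u = 3*s**2 + 4*s + 1, so du = (6*s + 4) ds.
Rewriting, the integral becomes 2·∫ 1/u du = 2·log(u).
Substituting back, u = 3*s**2 + 4*s + 1.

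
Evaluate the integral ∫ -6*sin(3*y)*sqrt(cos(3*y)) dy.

4*cos(3*y)**(3/2)/3 + C

Let u = cos(3*y), so du = (-3*sin(3*y)) dy.
Rewriting, the integral becomes 2·∫ √u du = 2·(2/3)u^(3/2).
Substituting back, u = cos(3*y).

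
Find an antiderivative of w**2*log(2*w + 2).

Use integration by parts with u = log(2*w + 2), dv = w**2 dw.
Then du = 2/(2*w + 2) dw and v = w**3/3.

w**3*log(2*w + 2)/3 - w**3/9 + w**2/6 - w/3 + log(w + 1)/3 + C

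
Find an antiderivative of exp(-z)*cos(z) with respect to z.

exp(-z)*sin(z)/2 - exp(-z)*cos(z)/2 + C

Let I denote the integral. Integrate by parts with u = cos(z), dv = exp(-z) dz, so v = -exp(-z): I = -exp(-z)*cos(z) − ∫ exp(-z)*sin(z) dz.
Apply parts again with u = sin(z), dv = exp(-z) dz: ∫ exp(-z)*sin(z) dz = -exp(-z)*sin(z) + I. Substituting back brings back I: I = exp(-z)*sin(z) - exp(-z)*cos(z) − I.
Solving for I: (1 + 1)·I equals the remaining terms, so I = (1/2)·(exp(-z)*sin(z) - exp(-z)*cos(z)).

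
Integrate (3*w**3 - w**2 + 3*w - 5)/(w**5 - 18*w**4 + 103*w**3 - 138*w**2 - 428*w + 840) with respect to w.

Factor the denominator: (w - 7)*(w - 6)*(w - 5)*(w - 2)*(w + 2).
Partial-fraction decomposition: -13/(672*(w + 2)) - 7/(80*(w - 2)) + 60/(7*(w - 5)) - 625/(32*(w - 6)) + 166/(15*(w - 7)).
Integrate each term: A/(w−a) contributes A·log|w−a|.

166*log(w - 7)/15 - 625*log(w - 6)/32 + 60*log(w - 5)/7 - 7*log(w - 2)/80 - 13*log(w + 2)/672 + C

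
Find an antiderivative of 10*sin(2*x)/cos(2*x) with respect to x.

Let u = cos(2*x), so du = (-2*sin(2*x)) dx.
Rewriting, the integral becomes -5·∫ 1/u du = -5·log(u).
Substituting back, u = cos(2*x).

-5*log(cos(2*x)) + C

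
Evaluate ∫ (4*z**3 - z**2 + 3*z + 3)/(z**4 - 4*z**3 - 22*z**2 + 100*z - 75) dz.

493*log(z - 5)/80 - 111*log(z - 3)/32 + 3*log(z - 1)/16 + 179*log(z + 5)/160 + C

Factor the denominator: (z - 5)*(z - 3)*(z - 1)*(z + 5).
Partial-fraction decomposition: 179/(160*(z + 5)) + 3/(16*(z - 1)) - 111/(32*(z - 3)) + 493/(80*(z - 5)).
Integrate each term: A/(z−a) contributes A·log|z−a|.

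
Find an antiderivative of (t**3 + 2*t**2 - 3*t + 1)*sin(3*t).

Use integration by parts with u = t**3 + 2*t**2 - 3*t + 1, dv = sin(3*t) dt, so v = -cos(3*t)/3.
Apply parts 3 times (tabular method): alternate signs, differentiate u down to 0, integrate dv up.

-t**3*cos(3*t)/3 + t**2*sin(3*t)/3 - 2*t**2*cos(3*t)/3 + 4*t*sin(3*t)/9 + 11*t*cos(3*t)/9 - 11*sin(3*t)/27 - 5*cos(3*t)/27 + C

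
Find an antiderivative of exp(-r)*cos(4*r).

4*exp(-r)*sin(4*r)/17 - exp(-r)*cos(4*r)/17 + C

Let I denote the integral. Integrate by parts with u = cos(4*r), dv = exp(-r) dr, so v = -exp(-r): I = -exp(-r)*cos(4*r) − 4·∫ exp(-r)*sin(4*r) dr.
Apply parts again with u = sin(4*r), dv = exp(-r) dr: ∫ exp(-r)*sin(4*r) dr = -exp(-r)*sin(4*r) + 4·I. Substituting back brings back I: I = 4*exp(-r)*sin(4*r) - exp(-r)*cos(4*r) − 16·I.
Solving for I: (1 + 16)·I equals the remaining terms, so I = (1/17)·(4*exp(-r)*sin(4*r) - exp(-r)*cos(4*r)).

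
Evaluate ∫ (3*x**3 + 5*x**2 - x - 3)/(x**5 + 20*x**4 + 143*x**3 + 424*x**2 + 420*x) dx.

-log(x)/140 + log(x + 2)/24 - 124*log(x + 5)/15 + 155*log(x + 6)/8 - 78*log(x + 7)/7 + C

Factor the denominator: x*(x + 2)*(x + 5)*(x + 6)*(x + 7).
Partial-fraction decomposition: -78/(7*(x + 7)) + 155/(8*(x + 6)) - 124/(15*(x + 5)) + 1/(24*(x + 2)) - 1/(140*x).
Integrate each term: A/(x−a) contributes A·log|x−a|.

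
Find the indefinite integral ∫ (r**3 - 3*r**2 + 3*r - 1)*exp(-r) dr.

Use integration by parts with u = r**3 - 3*r**2 + 3*r - 1, dv = exp(-r) dr, so v = -exp(-r).
Apply parts 3 times (tabular method): alternate signs, differentiate u down to 0, integrate dv up.

(-r**3 - 3*r - 2)*exp(-r) + C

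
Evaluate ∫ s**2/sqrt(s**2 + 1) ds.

s*sqrt(s**2 + 1)/2 - log(s + sqrt(s**2 + 1))/2 + C

Substitute s = tan(θ), so ds = sec(θ)^2 dθ and the radical becomes sqrt(s**2 + 1) = sec(θ) by the Pythagorean identity.
Integrate the resulting trig expression in θ, then back-substitute tan(θ) = s, sec(θ) = sqrt(s**2 + 1) (absorbing any constant into C).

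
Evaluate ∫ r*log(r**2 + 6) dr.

r**2*log(r**2 + 6)/2 - r**2/2 + 3*log(r**2 + 6) + C

Let u = r**2 + 6, so du = (2*r) dr.
The integral becomes (1/2)·∫ log(u) du; integrate by parts with u′=log(u), dv′=du.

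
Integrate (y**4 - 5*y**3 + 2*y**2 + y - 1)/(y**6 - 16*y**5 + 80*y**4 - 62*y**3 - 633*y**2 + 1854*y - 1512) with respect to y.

Factor the denominator: (y - 7)*(y - 4)*(y - 3)**2*(y - 2)*(y + 3).
Partial-fraction decomposition: -23/(1260*(y + 3)) - 3/(10*(y - 2)) - 101/(144*(y - 3)) - 17/(12*(y - 3)**2) + 29/(42*(y - 4)) + 79/(240*(y - 7)).
Integrate each term; A/(y−a) gives A·log|y−a|; A/(y−a)² gives −A/(y−a).

79*log(y - 7)/240 + 29*log(y - 4)/42 - 101*log(y - 3)/144 - 3*log(y - 2)/10 - 23*log(y + 3)/1260 + 17/(12*y - 36) + C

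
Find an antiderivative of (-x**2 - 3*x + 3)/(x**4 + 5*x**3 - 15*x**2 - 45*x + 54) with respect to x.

-5*log(x - 3)/36 + log(x - 1)/56 + log(x + 3)/24 + 5*log(x + 6)/63 + C

Factor the denominator: (x - 3)*(x - 1)*(x + 3)*(x + 6).
Partial-fraction decomposition: 5/(63*(x + 6)) + 1/(24*(x + 3)) + 1/(56*(x - 1)) - 5/(36*(x - 3)).
Integrate each term: A/(x−a) contributes A·log|x−a|.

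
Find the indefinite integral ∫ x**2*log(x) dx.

Use integration by parts with u = log(x), dv = x**2 dx.
Then du = 1/x dx and v = x**3/3.

x**3*log(x)/3 - x**3/9 + C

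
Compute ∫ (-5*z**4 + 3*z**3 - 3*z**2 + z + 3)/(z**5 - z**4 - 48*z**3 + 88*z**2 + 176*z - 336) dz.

Factor the denominator: (z - 6)*(z - 2)**2*(z + 2)*(z + 7).
Partial-fraction decomposition: -293/(117*(z + 7)) + 23/(128*(z + 2)) + 8/(9*(z - 2)) + 7/(16*(z - 2)**2) - 5931/(1664*(z - 6)).
Integrate each term; A/(z−a) gives A·log|z−a|; A/(z−a)² gives −A/(z−a).

-5931*log(z - 6)/1664 + 8*log(z - 2)/9 + 23*log(z + 2)/128 - 293*log(z + 7)/117 - 7/(16*z - 32) + C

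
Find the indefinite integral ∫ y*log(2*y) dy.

Use integration by parts with u = log(2*y), dv = y dy.
Then du = 1/y dy and v = y**2/2.

y**2*(log(y) + log(2))/2 - y**2/4 + C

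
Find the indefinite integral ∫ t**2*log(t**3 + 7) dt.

Let u = t**3 + 7, so du = (3*t**2) dt.
The integral becomes (1/3)·∫ log(u) du; integrate by parts with u′=log(u), dv′=du.

t**3*log(t**3 + 7)/3 - t**3/3 + 7*log(t**3 + 7)/3 + C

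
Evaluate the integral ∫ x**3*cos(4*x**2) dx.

Let u = x², du = 2x dx; rewrite as (1/2)∫ u^1·cos(4u) du.
Now integrate by parts 1 time.

x**2*sin(4*x**2)/8 + cos(4*x**2)/32 + C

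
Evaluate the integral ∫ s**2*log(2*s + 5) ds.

s**3*log(2*s + 5)/3 - s**3/9 + 5*s**2/12 - 25*s/12 + 125*log(2*s + 5)/24 + C

Use integration by parts with u = log(2*s + 5), dv = s**2 ds.
Then du = 2/(2*s + 5) ds and v = s**3/3.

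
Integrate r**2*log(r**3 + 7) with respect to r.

r**3*log(r**3 + 7)/3 - r**3/3 + 7*log(r**3 + 7)/3 + C

Let u = r**3 + 7, so du = (3*r**2) dr.
The integral becomes (1/3)·∫ log(u) du; integrate by parts with u′=log(u), dv′=du.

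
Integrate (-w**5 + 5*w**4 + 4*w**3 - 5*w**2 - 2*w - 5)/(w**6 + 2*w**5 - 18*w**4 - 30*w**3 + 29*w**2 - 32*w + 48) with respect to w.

Factor the denominator: (w - 4)*(w - 1)*(w + 3)*(w + 4)*(w**2 + 1).
Partial-fraction decomposition: -(9*w - 17)/(170*(w**2 + 1)) - 1971/(680*(w + 4)) + 62/(35*(w + 3)) + 1/(30*(w - 1)) + 419/(2856*(w - 4)).
Integrate each term; A/(w−a) gives A·log|w−a|; the (Bw+D)/(w²+p²) term gives a log and an atan.

419*log(w - 4)/2856 + log(w - 1)/30 + 62*log(w + 3)/35 - 1971*log(w + 4)/680 - 9*log(w**2 + 1)/340 + atan(w)/10 + C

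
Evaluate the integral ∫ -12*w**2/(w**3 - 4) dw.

-4*log(w**3 - 4) + C

Let u = w**3 - 4, so du = (3*w**2) dw.
Rewriting, the integral becomes -4·∫ 1/u du = -4·log(u).
Substituting back, u = w**3 - 4.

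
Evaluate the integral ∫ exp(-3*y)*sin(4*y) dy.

-3*exp(-3*y)*sin(4*y)/25 - 4*exp(-3*y)*cos(4*y)/25 + C

Let I denote the integral. Integrate by parts with u = sin(4*y), dv = exp(-3*y) dy, so v = -exp(-3*y)/3: I = -exp(-3*y)*sin(4*y)/3 + (4/3)·∫ exp(-3*y)*cos(4*y) dy.
Apply parts again with u = cos(4*y), dv = exp(-3*y) dy: ∫ exp(-3*y)*cos(4*y) dy = -exp(-3*y)*cos(4*y)/3 − (4/3)·I. Substituting back brings back I: I = -exp(-3*y)*sin(4*y)/3 - 4*exp(-3*y)*cos(4*y)/9 − (16/9)·I.
Solving for I: (1 + 16/9)·I equals the remaining terms, so I = (9/25)·(-exp(-3*y)*sin(4*y)/3 - 4*exp(-3*y)*cos(4*y)/9).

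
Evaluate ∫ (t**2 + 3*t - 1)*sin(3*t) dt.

Use integration by parts with u = t**2 + 3*t - 1, dv = sin(3*t) dt, so v = -cos(3*t)/3.
Apply parts 2 times (tabular method): alternate signs, differentiate u down to 0, integrate dv up.

-t**2*cos(3*t)/3 + 2*t*sin(3*t)/9 - t*cos(3*t) + sin(3*t)/3 + 11*cos(3*t)/27 + C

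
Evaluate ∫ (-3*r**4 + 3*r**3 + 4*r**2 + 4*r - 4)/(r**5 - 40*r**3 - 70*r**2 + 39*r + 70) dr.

Factor the denominator: (r - 7)*(r - 1)*(r + 1)*(r + 2)*(r + 5).
Partial-fraction decomposition: -1087/(432*(r + 5)) + 68/(81*(r + 2)) - 5/(32*(r + 1)) - 1/(54*(r - 1)) - 2977/(2592*(r - 7)).
Integrate each term: A/(r−a) contributes A·log|r−a|.

-2977*log(r - 7)/2592 - log(r - 1)/54 - 5*log(r + 1)/32 + 68*log(r + 2)/81 - 1087*log(r + 5)/432 + C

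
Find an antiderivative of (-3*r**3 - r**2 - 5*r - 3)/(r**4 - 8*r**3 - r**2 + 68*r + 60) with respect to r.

-717*log(r - 6)/56 + 214*log(r - 5)/21 + 2*log(r + 1)/21 - 27*log(r + 2)/56 + C

Factor the denominator: (r - 6)*(r - 5)*(r + 1)*(r + 2).
Partial-fraction decomposition: -27/(56*(r + 2)) + 2/(21*(r + 1)) + 214/(21*(r - 5)) - 717/(56*(r - 6)).
Integrate each term: A/(r−a) contributes A·log|r−a|.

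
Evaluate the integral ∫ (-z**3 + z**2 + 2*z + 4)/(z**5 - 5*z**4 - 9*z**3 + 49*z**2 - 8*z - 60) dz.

-43*log(z - 5)/216 + 34*log(z - 2)/225 - log(z + 1)/27 + 17*log(z + 3)/200 + 4/(45*z - 90) + C

Factor the denominator: (z - 5)*(z - 2)**2*(z + 1)*(z + 3).
Partial-fraction decomposition: 17/(200*(z + 3)) - 1/(27*(z + 1)) + 34/(225*(z - 2)) - 4/(45*(z - 2)**2) - 43/(216*(z - 5)).
Integrate each term; A/(z−a) gives A·log|z−a|; A/(z−a)² gives −A/(z−a).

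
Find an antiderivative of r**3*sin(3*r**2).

Let u = r², du = 2r dr; rewrite as (1/2)∫ u^1·sin(3u) du.
Now integrate by parts 1 time.

-r**2*cos(3*r**2)/6 + sin(3*r**2)/18 + C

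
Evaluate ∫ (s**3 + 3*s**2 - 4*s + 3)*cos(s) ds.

Use integration by parts with u = s**3 + 3*s**2 - 4*s + 3, dv = cos(s) ds, so v = sin(s).
Apply parts 3 times (tabular method): alternate signs, differentiate u down to 0, integrate dv up.

s**3*sin(s) + 3*s**2*sin(s) + 3*s**2*cos(s) - 10*s*sin(s) + 6*s*cos(s) - 3*sin(s) - 10*cos(s) + C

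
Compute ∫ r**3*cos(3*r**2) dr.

r**2*sin(3*r**2)/6 + cos(3*r**2)/18 + C

Let u = r², du = 2r dr; rewrite as (1/2)∫ u^1·cos(3u) du.
Now integrate by parts 1 time.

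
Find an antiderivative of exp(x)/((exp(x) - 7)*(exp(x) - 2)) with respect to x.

log(exp(x) - 7)/5 - log(exp(x) - 2)/5 + C

Let u = e^x, du = e^x dx.
The integral becomes ∫ du/((u-7)(u-2)); decompose into partial fractions.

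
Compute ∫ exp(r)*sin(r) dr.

Let I denote the integral. Integrate by parts with u = sin(r), dv = exp(r) dr, so v = exp(r): I = exp(r)*sin(r) − ∫ exp(r)*cos(r) dr.
Apply parts again with u = cos(r), dv = exp(r) dr: ∫ exp(r)*cos(r) dr = exp(r)*cos(r) + I. Substituting back brings back I: I = exp(r)*sin(r) - exp(r)*cos(r) − I.
Solving for I: (1 + 1)·I equals the remaining terms, so I = (1/2)·(exp(r)*sin(r) - exp(r)*cos(r)).

exp(r)*sin(r)/2 - exp(r)*cos(r)/2 + C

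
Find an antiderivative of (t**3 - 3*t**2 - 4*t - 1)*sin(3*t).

-t**3*cos(3*t)/3 + t**2*sin(3*t)/3 + t**2*cos(3*t) - 2*t*sin(3*t)/3 + 14*t*cos(3*t)/9 - 14*sin(3*t)/27 + cos(3*t)/9 + C

Use integration by parts with u = t**3 - 3*t**2 - 4*t - 1, dv = sin(3*t) dt, so v = -cos(3*t)/3.
Apply parts 3 times (tabular method): alternate signs, differentiate u down to 0, integrate dv up.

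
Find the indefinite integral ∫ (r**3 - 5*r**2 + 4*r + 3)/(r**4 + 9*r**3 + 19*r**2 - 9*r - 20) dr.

log(r - 1)/20 + 7*log(r + 1)/24 - 157*log(r + 4)/15 + 89*log(r + 5)/8 + C

Factor the denominator: (r - 1)*(r + 1)*(r + 4)*(r + 5).
Partial-fraction decomposition: 89/(8*(r + 5)) - 157/(15*(r + 4)) + 7/(24*(r + 1)) + 1/(20*(r - 1)).
Integrate each term: A/(r−a) contributes A·log|r−a|.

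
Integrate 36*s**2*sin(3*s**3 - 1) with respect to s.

-4*cos(3*s**3 - 1) + C

Let u = 3*s**3 - 1, so du = (9*s**2) ds.
Rewriting, the integral becomes 4·∫ sin(u) du = 4·-cos(u).
Substituting back, u = 3*s**3 - 1.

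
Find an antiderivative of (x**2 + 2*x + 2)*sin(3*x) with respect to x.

Use integration by parts with u = x**2 + 2*x + 2, dv = sin(3*x) dx, so v = -cos(3*x)/3.
Apply parts 2 times (tabular method): alternate signs, differentiate u down to 0, integrate dv up.

-x**2*cos(3*x)/3 + 2*x*sin(3*x)/9 - 2*x*cos(3*x)/3 + 2*sin(3*x)/9 - 16*cos(3*x)/27 + C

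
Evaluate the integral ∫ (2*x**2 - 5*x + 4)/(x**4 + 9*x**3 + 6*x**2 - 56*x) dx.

Factor the denominator: x*(x - 2)*(x + 4)*(x + 7).
Partial-fraction decomposition: -137/(189*(x + 7)) + 7/(9*(x + 4)) + 1/(54*(x - 2)) - 1/(14*x).
Integrate each term: A/(x−a) contributes A·log|x−a|.

-log(x)/14 + log(x - 2)/54 + 7*log(x + 4)/9 - 137*log(x + 7)/189 + C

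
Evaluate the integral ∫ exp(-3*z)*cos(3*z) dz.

exp(-3*z)*sin(3*z)/6 - exp(-3*z)*cos(3*z)/6 + C

Let I denote the integral. Integrate by parts with u = cos(3*z), dv = exp(-3*z) dz, so v = -exp(-3*z)/3: I = -exp(-3*z)*cos(3*z)/3 − ∫ exp(-3*z)*sin(3*z) dz.
Apply parts again with u = sin(3*z), dv = exp(-3*z) dz: ∫ exp(-3*z)*sin(3*z) dz = -exp(-3*z)*sin(3*z)/3 + I. Substituting back brings back I: I = exp(-3*z)*sin(3*z)/3 - exp(-3*z)*cos(3*z)/3 − I.
Solving for I: (1 + 1)·I equals the remaining terms, so I = (1/2)·(exp(-3*z)*sin(3*z)/3 - exp(-3*z)*cos(3*z)/3).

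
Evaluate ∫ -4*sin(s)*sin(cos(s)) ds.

Let u = cos(s), so du = (-sin(s)) ds.
Rewriting, the integral becomes 4·∫ sin(u) du = 4·-cos(u).
Substituting back, u = cos(s).

-4*cos(cos(s)) + C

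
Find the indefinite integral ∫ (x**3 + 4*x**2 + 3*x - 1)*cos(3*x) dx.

Use integration by parts with u = x**3 + 4*x**2 + 3*x - 1, dv = cos(3*x) dx, so v = sin(3*x)/3.
Apply parts 3 times (tabular method): alternate signs, differentiate u down to 0, integrate dv up.

x**3*sin(3*x)/3 + 4*x**2*sin(3*x)/3 + x**2*cos(3*x)/3 + 7*x*sin(3*x)/9 + 8*x*cos(3*x)/9 - 17*sin(3*x)/27 + 7*cos(3*x)/27 + C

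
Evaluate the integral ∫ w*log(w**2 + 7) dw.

Let u = w**2 + 7, so du = (2*w) dw.
The integral becomes (1/2)·∫ log(u) du; integrate by parts with u′=log(u), dv′=du.

w**2*log(w**2 + 7)/2 - w**2/2 + 7*log(w**2 + 7)/2 + C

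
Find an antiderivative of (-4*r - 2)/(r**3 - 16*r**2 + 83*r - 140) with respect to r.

Factor the denominator: (r - 7)*(r - 5)*(r - 4).
Partial-fraction decomposition: -6/(r - 4) + 11/(r - 5) - 5/(r - 7).
Integrate each term: A/(r−a) contributes A·log|r−a|.

-5*log(r - 7) + 11*log(r - 5) - 6*log(r - 4) + C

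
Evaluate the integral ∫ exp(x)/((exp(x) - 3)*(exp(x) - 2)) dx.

Let u = e^x, du = e^x dx.
The integral becomes ∫ du/((u-2)(u-3)); decompose into partial fractions.

log(exp(x) - 3) - log(exp(x) - 2) + C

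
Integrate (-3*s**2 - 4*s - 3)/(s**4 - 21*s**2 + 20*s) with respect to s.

-3*log(s)/20 - 67*log(s - 4)/108 + 5*log(s - 1)/9 + 29*log(s + 5)/135 + C

Factor the denominator: s*(s - 4)*(s - 1)*(s + 5).
Partial-fraction decomposition: 29/(135*(s + 5)) + 5/(9*(s - 1)) - 67/(108*(s - 4)) - 3/(20*s).
Integrate each term: A/(s−a) contributes A·log|s−a|.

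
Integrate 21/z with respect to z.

Let u = z**3, so du = (3*z**2) dz.
Rewriting, the integral becomes 7·∫ 1/u du = 7·log(u).
Substituting back, u = z**3.

21*log(z) + C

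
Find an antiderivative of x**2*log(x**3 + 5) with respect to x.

Let u = x**3 + 5, so du = (3*x**2) dx.
The integral becomes (1/3)·∫ log(u) du; integrate by parts with u′=log(u), dv′=du.

x**3*log(x**3 + 5)/3 - x**3/3 + 5*log(x**3 + 5)/3 + C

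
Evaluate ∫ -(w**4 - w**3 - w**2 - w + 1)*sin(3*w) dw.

w**4*cos(3*w)/3 - 4*w**3*sin(3*w)/9 - w**3*cos(3*w)/3 + w**2*sin(3*w)/3 - 7*w**2*cos(3*w)/9 + 14*w*sin(3*w)/27 - w*cos(3*w)/9 + sin(3*w)/27 + 41*cos(3*w)/81 + C

Use integration by parts with u = w**4 - w**3 - w**2 - w + 1, dv = -sin(3*w) dw, so v = cos(3*w)/3.
Apply parts 4 times (tabular method): alternate signs, differentiate u down to 0, integrate dv up.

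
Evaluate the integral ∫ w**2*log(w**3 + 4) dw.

Let u = w**3 + 4, so du = (3*w**2) dw.
The integral becomes (1/3)·∫ log(u) du; integrate by parts with u′=log(u), dv′=du.

w**3*log(w**3 + 4)/3 - w**3/3 + 4*log(w**3 + 4)/3 + C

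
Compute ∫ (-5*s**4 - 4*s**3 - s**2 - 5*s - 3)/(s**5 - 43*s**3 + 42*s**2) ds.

-113*log(s)/588 - 2471*log(s - 6)/780 + 9*log(s - 1)/20 - 5325*log(s + 7)/2548 + 1/(14*s) + C

Factor the denominator: s**2*(s - 6)*(s - 1)*(s + 7).
Partial-fraction decomposition: -5325/(2548*(s + 7)) + 9/(20*(s - 1)) - 2471/(780*(s - 6)) - 113/(588*s) - 1/(14*s**2).
Integrate each term; A/(s−a) gives A·log|s−a|; A/(s−a)² gives −A/(s−a).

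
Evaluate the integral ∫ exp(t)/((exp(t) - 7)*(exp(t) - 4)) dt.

log(exp(t) - 7)/3 - log(exp(t) - 4)/3 + C

Let u = e^t, du = e^t dt.
The integral becomes ∫ du/((u-7)(u-4)); decompose into partial fractions.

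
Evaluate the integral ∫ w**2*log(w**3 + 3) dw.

w**3*log(w**3 + 3)/3 - w**3/3 + log(w**3 + 3) + C

Let u = w**3 + 3, so du = (3*w**2) dw.
The integral becomes (1/3)·∫ log(u) du; integrate by parts with u′=log(u), dv′=du.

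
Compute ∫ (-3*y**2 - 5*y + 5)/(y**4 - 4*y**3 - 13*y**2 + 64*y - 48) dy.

-21*log(y - 4)/8 + 37*log(y - 3)/14 - log(y - 1)/10 + 23*log(y + 4)/280 + C

Factor the denominator: (y - 4)*(y - 3)*(y - 1)*(y + 4).
Partial-fraction decomposition: 23/(280*(y + 4)) - 1/(10*(y - 1)) + 37/(14*(y - 3)) - 21/(8*(y - 4)).
Integrate each term: A/(y−a) contributes A·log|y−a|.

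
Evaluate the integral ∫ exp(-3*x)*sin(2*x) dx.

-3*exp(-3*x)*sin(2*x)/13 - 2*exp(-3*x)*cos(2*x)/13 + C

Let I denote the integral. Integrate by parts with u = sin(2*x), dv = exp(-3*x) dx, so v = -exp(-3*x)/3: I = -exp(-3*x)*sin(2*x)/3 + (2/3)·∫ exp(-3*x)*cos(2*x) dx.
Apply parts again with u = cos(2*x), dv = exp(-3*x) dx: ∫ exp(-3*x)*cos(2*x) dx = -exp(-3*x)*cos(2*x)/3 − (2/3)·I. Substituting back brings back I: I = -exp(-3*x)*sin(2*x)/3 - 2*exp(-3*x)*cos(2*x)/9 − (4/9)·I.
Solving for I: (1 + 4/9)·I equals the remaining terms, so I = (9/13)·(-exp(-3*x)*sin(2*x)/3 - 2*exp(-3*x)*cos(2*x)/9).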